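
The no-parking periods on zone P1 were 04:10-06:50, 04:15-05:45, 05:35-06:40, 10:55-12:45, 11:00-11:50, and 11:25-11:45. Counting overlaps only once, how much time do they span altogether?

Merged: 04:10–06:50, 10:55–12:45.
Lengths: 2 h 40 min + 1 h 50 min = 4 h 30 min.

4 h 30 min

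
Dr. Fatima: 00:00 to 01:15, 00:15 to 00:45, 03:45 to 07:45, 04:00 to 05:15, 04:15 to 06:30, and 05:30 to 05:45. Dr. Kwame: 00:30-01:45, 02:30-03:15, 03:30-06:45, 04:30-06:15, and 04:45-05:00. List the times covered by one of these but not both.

First set merges to 00:00–01:15, 03:45–07:45.
Second set merges to 00:30–01:45, 02:30–03:15, 03:30–06:45.
Only in the first: 00:00–00:30, 06:45–07:45.
Only in the second: 01:15–01:45, 02:30–03:15, 03:30–03:45.
Together these are the periods covered by exactly one.

00:00–00:30, 01:15–01:45, 02:30–03:15, 03:30–03:45, 06:45–07:45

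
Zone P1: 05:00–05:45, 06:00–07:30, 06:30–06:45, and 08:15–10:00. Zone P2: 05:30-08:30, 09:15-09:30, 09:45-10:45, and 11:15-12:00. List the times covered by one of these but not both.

First set merges to 05:00–05:45, 06:00–07:30, 08:15–10:00.
A \ B = 05:00–05:30, 08:30–09:15, 09:30–09:45.
B \ A = 05:45–06:00, 07:30–08:15, 10:00–10:45, 11:15–12:00.
Union of the two gives the symmetric difference.

05:00–05:30, 05:45–06:00, 07:30–08:15, 08:30–09:15, 09:30–09:45, 10:00–10:45, 11:15–12:00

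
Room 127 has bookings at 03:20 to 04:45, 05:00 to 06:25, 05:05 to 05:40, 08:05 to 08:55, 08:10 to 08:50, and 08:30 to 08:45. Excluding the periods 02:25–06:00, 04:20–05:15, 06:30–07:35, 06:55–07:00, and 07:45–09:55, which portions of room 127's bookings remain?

06:00–06:25

Merge the first list: 03:20–04:45, 05:00–06:25, 08:05–08:55.
Merge the second list: 02:25–06:00, 06:30–07:35, 07:45–09:55.
03:20–04:45: fully covered by B → removed.
05:00–06:25 minus B → 06:00–06:25.
08:05–08:55: fully covered by B → removed.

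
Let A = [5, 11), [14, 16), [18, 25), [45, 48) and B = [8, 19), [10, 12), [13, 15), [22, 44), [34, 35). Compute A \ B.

Second set merges to [8, 19), [22, 44).
[5, 11) \ B = [5, 8).
[14, 16): entirely removed.
[18, 25) \ B = [19, 22).
[45, 48): nothing removed.

[5, 8) ∪ [19, 22) ∪ [45, 48)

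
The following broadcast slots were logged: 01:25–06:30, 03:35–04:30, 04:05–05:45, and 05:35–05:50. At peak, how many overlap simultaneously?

Sweep endpoints in order; track running count of active intervals.
Peak of 3 reached at 04:05.

3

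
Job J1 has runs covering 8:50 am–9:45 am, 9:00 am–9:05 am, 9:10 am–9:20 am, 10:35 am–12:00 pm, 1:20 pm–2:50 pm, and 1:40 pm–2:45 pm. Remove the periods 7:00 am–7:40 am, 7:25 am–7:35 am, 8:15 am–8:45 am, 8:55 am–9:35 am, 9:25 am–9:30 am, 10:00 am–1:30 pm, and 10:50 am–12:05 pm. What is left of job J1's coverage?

8:50 am–8:55 am, 9:35 am–9:45 am, 1:30 pm–2:50 pm

First set merges to 8:50 am–9:45 am, 10:35 am–12:00 pm, 1:20 pm–2:50 pm.
Second set merges to 7:00 am–7:40 am, 8:15 am–8:45 am, 8:55 am–9:35 am, 10:00 am–1:30 pm.
8:50 am–9:45 am with B removed leaves 8:50 am–8:55 am, 9:35 am–9:45 am.
10:35 am–12:00 pm lies entirely inside B → drops out.
1:20 pm–2:50 pm with B removed leaves 1:30 pm–2:50 pm.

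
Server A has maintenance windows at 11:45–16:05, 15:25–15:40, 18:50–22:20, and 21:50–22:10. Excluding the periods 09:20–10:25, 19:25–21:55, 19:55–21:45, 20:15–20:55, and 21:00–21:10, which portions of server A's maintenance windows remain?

11:45-16:05, 18:50-19:25, 21:55-22:20

Merge the first list: 11:45-16:05, 18:50-22:20.
Merge the second list: 09:20-10:25, 19:25-21:55.
11:45-16:05: no B overlap → unchanged.
18:50-22:20 minus B → 18:50-19:25, 21:55-22:20.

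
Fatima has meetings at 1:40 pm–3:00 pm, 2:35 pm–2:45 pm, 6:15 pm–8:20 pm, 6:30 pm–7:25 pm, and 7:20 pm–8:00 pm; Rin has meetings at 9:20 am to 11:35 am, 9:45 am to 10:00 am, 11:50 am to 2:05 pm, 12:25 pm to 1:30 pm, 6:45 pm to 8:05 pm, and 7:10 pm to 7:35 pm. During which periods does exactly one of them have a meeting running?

Merge the first list: 1:40 pm–3:00 pm, 6:15 pm–8:20 pm.
Merge the second list: 9:20 am–11:35 am, 11:50 am–2:05 pm, 6:45 pm–8:05 pm.
A \ B = 2:05 pm–3:00 pm, 6:15 pm–6:45 pm, 8:05 pm–8:20 pm.
B \ A = 9:20 am–11:35 am, 11:50 am–1:40 pm.
Union of the two gives the symmetric difference.

9:20 am–11:35 am, 11:50 am–1:40 pm, 2:05 pm–3:00 pm, 6:15 pm–6:45 pm, 8:05 pm–8:20 pm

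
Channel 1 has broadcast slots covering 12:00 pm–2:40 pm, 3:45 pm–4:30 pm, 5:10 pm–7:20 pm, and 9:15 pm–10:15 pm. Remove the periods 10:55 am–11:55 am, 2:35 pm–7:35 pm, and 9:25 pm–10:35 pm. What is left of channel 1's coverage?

12:00 pm–2:40 pm with B removed leaves 12:00 pm–2:35 pm.
3:45 pm–4:30 pm lies entirely inside B → drops out.
5:10 pm–7:20 pm lies entirely inside B → drops out.
9:15 pm–10:15 pm with B removed leaves 9:15 pm–9:25 pm.

12:00 pm–2:35 pm, 9:15 pm–9:25 pm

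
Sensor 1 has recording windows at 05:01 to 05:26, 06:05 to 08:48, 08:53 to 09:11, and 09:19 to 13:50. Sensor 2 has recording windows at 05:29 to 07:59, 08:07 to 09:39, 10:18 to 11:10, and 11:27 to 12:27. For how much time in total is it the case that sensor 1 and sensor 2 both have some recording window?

A ∩ B = 06:05–07:59, 08:07–08:48, 08:53–09:11, 09:19–09:39, 10:18–11:10, 11:27–12:27.
Total: 1 h 54 min + 41 min + 18 min + 20 min + 52 min + 1 h = 5 h 5 min.

5 h 5 min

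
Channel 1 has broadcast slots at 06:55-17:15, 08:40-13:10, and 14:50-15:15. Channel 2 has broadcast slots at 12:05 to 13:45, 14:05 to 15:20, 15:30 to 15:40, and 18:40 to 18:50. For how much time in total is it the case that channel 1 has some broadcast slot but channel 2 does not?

7 h 15 min

Merge the first list: 06:55-17:15.
A \ B = 06:55-12:05, 13:45-14:05, 15:20-15:30, 15:40-17:15.
Total: 5 h 10 min + 20 min + 10 min + 1 h 35 min = 7 h 15 min.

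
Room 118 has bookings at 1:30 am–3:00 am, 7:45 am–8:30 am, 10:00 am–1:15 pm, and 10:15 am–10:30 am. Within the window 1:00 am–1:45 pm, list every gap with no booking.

After merging, the occupied span is 1:30 am–3:00 am, 7:45 am–8:30 am, 10:00 am–1:15 pm.
Gaps within 1:00 am–1:45 pm: 1:00 am–1:30 am, 3:00 am–7:45 am, 8:30 am–10:00 am, 1:15 pm–1:45 pm.

1:00 am–1:30 am, 3:00 am–7:45 am, 8:30 am–10:00 am, 1:15 pm–1:45 pm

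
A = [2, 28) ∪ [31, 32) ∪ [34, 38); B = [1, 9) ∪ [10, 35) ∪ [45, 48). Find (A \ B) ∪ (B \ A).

[1, 2) ∪ [9, 10) ∪ [28, 31) ∪ [32, 34) ∪ [35, 38) ∪ [45, 48)

A but not B: [9, 10), [35, 38).
B but not A: [1, 2), [28, 31), [32, 34), [45, 48).
Combining gives A △ B.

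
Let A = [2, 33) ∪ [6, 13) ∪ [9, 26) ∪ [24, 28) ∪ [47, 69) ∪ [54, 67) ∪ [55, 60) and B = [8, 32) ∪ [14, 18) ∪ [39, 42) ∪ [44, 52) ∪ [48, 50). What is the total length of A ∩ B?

29

First set merges to [2, 33), [47, 69).
Second set merges to [8, 32), [39, 42), [44, 52).
A ∩ B = [8, 32), [47, 52).
Total: 24 + 5 = 29.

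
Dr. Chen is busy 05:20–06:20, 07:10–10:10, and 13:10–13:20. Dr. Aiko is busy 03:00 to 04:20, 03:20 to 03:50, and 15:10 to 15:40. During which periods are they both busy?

Merge the second list: 03:00-04:20, 15:10-15:40.
05:20-06:20 falls entirely outside B.
07:10-10:10 falls entirely outside B.
13:10-13:20 falls entirely outside B.
No overlap.

none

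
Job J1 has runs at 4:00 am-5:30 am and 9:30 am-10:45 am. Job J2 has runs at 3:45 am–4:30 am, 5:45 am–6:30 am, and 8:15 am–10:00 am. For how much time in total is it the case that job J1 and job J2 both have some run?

1 h

A ∩ B = 4:00 am–4:30 am, 9:30 am–10:00 am.
Total: 30 min + 30 min = 1 h.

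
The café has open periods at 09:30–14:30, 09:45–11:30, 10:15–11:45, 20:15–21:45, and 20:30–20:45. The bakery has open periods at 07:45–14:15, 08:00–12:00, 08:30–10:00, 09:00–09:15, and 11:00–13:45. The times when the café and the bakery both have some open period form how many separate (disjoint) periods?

Merge the first list: 09:30-14:30, 20:15-21:45.
Merge the second list: 07:45-14:15.
A ∩ B = 09:30-14:15.
That is 1 disjoint piece.

1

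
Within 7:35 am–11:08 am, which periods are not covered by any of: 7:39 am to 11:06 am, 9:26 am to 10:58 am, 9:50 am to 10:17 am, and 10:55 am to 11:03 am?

The merged coverage is 7:39 am–11:06 am.
Uncovered inside 7:35 am–11:08 am: 7:35 am–7:39 am, 11:06 am–11:08 am.

7:35 am–7:39 am, 11:06 am–11:08 am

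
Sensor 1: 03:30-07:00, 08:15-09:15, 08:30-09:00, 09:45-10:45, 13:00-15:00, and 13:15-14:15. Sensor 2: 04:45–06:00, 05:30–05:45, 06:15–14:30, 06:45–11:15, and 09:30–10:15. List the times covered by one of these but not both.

First set merges to 03:30–07:00, 08:15–09:15, 09:45–10:45, 13:00–15:00.
Second set merges to 04:45–06:00, 06:15–14:30.
A \ B = 03:30–04:45, 06:00–06:15, 14:30–15:00.
B \ A = 07:00–08:15, 09:15–09:45, 10:45–13:00.
Union of the two gives the symmetric difference.

03:30–04:45, 06:00–06:15, 07:00–08:15, 09:15–09:45, 10:45–13:00, 14:30–15:00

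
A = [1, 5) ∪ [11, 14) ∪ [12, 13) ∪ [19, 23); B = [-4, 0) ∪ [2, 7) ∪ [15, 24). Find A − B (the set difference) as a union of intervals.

First set merges to [1, 5), [11, 14), [19, 23).
[1, 5) minus B → [1, 2).
[11, 14): no B overlap → unchanged.
[19, 23): fully covered by B → removed.

[1, 2) ∪ [11, 14)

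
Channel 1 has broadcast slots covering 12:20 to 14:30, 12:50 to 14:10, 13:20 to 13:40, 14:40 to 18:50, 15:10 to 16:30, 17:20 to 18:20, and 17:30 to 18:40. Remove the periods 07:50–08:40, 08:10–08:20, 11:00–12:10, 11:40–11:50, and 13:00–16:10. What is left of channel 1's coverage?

Merge the first list: 12:20–14:30, 14:40–18:50.
Merge the second list: 07:50–08:40, 11:00–12:10, 13:00–16:10.
12:20–14:30 \ B = 12:20–13:00.
14:40–18:50 \ B = 16:10–18:50.

12:20–13:00, 16:10–18:50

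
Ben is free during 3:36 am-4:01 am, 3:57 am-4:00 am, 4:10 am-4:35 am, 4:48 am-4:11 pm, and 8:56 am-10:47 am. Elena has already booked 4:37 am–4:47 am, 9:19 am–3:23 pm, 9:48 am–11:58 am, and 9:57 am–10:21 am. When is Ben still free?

3:36 am–4:01 am, 4:10 am–4:35 am, 4:48 am–9:19 am, 3:23 pm–4:11 pm

First set merges to 3:36 am–4:01 am, 4:10 am–4:35 am, 4:48 am–4:11 pm.
Second set merges to 4:37 am–4:47 am, 9:19 am–3:23 pm.
3:36 am–4:01 am is untouched.
4:10 am–4:35 am is untouched.
4:48 am–4:11 pm with B removed leaves 4:48 am–9:19 am, 3:23 pm–4:11 pm.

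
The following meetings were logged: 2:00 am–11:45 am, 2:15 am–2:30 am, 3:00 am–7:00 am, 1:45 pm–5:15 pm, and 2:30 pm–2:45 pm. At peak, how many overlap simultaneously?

At 2:15 am, 2 of the intervals are simultaneously active.
No point has more.

2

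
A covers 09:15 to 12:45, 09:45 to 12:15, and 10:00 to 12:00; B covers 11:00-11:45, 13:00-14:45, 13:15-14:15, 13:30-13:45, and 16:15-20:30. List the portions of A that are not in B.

Merge the first list: 09:15–12:45.
Merge the second list: 11:00–11:45, 13:00–14:45, 16:15–20:30.
09:15–12:45 minus B → 09:15–11:00, 11:45–12:45.

09:15–11:00, 11:45–12:45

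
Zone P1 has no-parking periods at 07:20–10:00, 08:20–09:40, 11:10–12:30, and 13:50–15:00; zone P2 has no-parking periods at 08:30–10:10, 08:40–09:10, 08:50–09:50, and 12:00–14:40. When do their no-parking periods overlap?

First set merges to 07:20-10:00, 11:10-12:30, 13:50-15:00.
Second set merges to 08:30-10:10, 12:00-14:40.
07:20-10:00 ∩ B → 08:30-10:00.
11:10-12:30 ∩ B → 12:00-12:30.
13:50-15:00 ∩ B → 13:50-14:40.

08:30-10:00, 12:00-12:30, 13:50-14:40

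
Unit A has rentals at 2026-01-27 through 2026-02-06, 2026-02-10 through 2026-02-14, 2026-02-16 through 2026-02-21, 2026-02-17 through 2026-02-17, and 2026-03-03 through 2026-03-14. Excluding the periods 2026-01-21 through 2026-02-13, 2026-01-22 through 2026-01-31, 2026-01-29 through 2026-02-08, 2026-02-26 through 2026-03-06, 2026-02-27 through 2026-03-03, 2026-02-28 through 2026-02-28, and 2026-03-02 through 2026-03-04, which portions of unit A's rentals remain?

Merge the first list: 2026-01-27 through 2026-02-06, 2026-02-10 through 2026-02-14, 2026-02-16 through 2026-02-21, 2026-03-03 through 2026-03-14.
Merge the second list: 2026-01-21 through 2026-02-13, 2026-02-26 through 2026-03-06.
2026-01-27 through 2026-02-06: entirely removed.
2026-02-10 through 2026-02-14 \ B = 2026-02-14 through 2026-02-14.
2026-02-16 through 2026-02-21: nothing removed.
2026-03-03 through 2026-03-14 \ B = 2026-03-07 through 2026-03-14.

2026-02-14 through 2026-02-14, 2026-02-16 through 2026-02-21, 2026-03-07 through 2026-03-14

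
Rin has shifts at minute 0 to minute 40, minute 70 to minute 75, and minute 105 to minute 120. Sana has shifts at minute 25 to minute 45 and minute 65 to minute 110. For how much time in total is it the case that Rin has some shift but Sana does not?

35 minutes

A \ B = minute 0 to minute 25, minute 110 to minute 120.
Total: 25 minutes + 10 minutes = 35 minutes.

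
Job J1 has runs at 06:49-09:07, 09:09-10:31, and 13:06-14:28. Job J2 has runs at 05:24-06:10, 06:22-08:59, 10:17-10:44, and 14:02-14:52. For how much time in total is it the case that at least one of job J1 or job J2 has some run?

6 h 52 min

A ∪ B = 05:24–06:10, 06:22–09:07, 09:09–10:44, 13:06–14:52.
Total: 46 min + 2 h 45 min + 1 h 35 min + 1 h 46 min = 6 h 52 min.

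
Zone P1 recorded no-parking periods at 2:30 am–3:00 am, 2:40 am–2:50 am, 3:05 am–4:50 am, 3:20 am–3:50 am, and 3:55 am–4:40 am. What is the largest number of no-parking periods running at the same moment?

Walk the sorted start/end points keeping a running depth.
The depth first hits 2 at 2:40 am.

2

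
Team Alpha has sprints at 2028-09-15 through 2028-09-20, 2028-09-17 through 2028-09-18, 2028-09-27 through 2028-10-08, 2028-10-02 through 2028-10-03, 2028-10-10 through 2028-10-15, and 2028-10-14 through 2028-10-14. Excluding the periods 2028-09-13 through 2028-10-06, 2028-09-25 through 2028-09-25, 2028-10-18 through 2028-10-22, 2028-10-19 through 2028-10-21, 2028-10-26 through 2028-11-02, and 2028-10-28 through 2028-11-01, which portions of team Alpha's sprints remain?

2028-10-07 through 2028-10-08, 2028-10-10 through 2028-10-15

A, merged: 2028-09-15 through 2028-09-20, 2028-09-27 through 2028-10-08, 2028-10-10 through 2028-10-15.
B, merged: 2028-09-13 through 2028-10-06, 2028-10-18 through 2028-10-22, 2028-10-26 through 2028-11-02.
2028-09-15 through 2028-09-20: entirely removed.
2028-09-27 through 2028-10-08 \ B = 2028-10-07 through 2028-10-08.
2028-10-10 through 2028-10-15: nothing removed.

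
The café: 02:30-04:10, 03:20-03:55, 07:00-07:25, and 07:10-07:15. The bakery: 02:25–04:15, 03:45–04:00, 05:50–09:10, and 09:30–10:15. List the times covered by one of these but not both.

02:25-02:30, 04:10-04:15, 05:50-07:00, 07:25-09:10, 09:30-10:15

A, merged: 02:30-04:10, 07:00-07:25.
B, merged: 02:25-04:15, 05:50-09:10, 09:30-10:15.
A \ B = none.
B \ A = 02:25-02:30, 04:10-04:15, 05:50-07:00, 07:25-09:10, 09:30-10:15.
Union of the two gives the symmetric difference.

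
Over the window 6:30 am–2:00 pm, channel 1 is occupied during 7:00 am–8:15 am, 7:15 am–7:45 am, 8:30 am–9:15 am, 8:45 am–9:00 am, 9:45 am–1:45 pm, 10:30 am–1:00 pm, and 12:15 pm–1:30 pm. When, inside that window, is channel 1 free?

The merged coverage is 7:00 am–8:15 am, 8:30 am–9:15 am, 9:45 am–1:45 pm.
Complement within 6:30 am–2:00 pm: 6:30 am–7:00 am, 8:15 am–8:30 am, 9:15 am–9:45 am, 1:45 pm–2:00 pm.

6:30 am–7:00 am, 8:15 am–8:30 am, 9:15 am–9:45 am, 1:45 pm–2:00 pm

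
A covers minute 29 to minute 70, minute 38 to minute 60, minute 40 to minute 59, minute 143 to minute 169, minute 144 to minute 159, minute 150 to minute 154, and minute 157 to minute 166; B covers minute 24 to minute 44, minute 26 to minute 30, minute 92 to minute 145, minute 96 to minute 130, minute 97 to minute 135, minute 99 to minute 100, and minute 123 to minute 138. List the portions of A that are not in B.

minute 44 to minute 70, minute 145 to minute 169

First set merges to minute 29 to minute 70, minute 143 to minute 169.
Second set merges to minute 24 to minute 44, minute 92 to minute 145.
minute 29 to minute 70 \ B = minute 44 to minute 70.
minute 143 to minute 169 \ B = minute 145 to minute 169.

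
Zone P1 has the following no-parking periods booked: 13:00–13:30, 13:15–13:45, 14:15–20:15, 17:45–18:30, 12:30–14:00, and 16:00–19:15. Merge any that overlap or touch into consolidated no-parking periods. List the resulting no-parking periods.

12:30-14:00, 14:15-20:15

Sort by start: 12:30-14:00, 13:00-13:30, 13:15-13:45, 14:15-20:15, 16:00-19:15, 17:45-18:30.
13:00-13:30 overlaps/touches 12:30-14:00 → extend to 12:30-14:00.
13:15-13:45 overlaps/touches 12:30-14:00 → extend to 12:30-14:00.
14:15-20:15 is disjoint → start new block.
16:00-19:15 overlaps/touches 14:15-20:15 → extend to 14:15-20:15.
17:45-18:30 overlaps/touches 14:15-20:15 → extend to 14:15-20:15.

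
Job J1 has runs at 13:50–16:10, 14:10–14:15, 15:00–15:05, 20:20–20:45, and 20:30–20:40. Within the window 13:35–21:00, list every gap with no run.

13:35–13:50, 16:10–20:20, 20:45–21:00

Covered (merged): 13:50–16:10, 20:20–20:45.
Uncovered inside 13:35–21:00: 13:35–13:50, 16:10–20:20, 20:45–21:00.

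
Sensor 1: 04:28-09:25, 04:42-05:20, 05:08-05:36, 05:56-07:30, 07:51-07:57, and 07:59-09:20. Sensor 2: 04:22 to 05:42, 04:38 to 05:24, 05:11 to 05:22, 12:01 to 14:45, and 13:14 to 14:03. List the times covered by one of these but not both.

A, merged: 04:28–09:25.
B, merged: 04:22–05:42, 12:01–14:45.
Only in the first: 05:42–09:25.
Only in the second: 04:22–04:28, 12:01–14:45.
Together these are the periods covered by exactly one.

04:22–04:28, 05:42–09:25, 12:01–14:45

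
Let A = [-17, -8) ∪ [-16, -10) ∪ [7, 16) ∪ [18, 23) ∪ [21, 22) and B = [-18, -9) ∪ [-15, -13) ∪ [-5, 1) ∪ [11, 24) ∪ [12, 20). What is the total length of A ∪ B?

33

Merge the first list: [-17, -8), [7, 16), [18, 23).
Merge the second list: [-18, -9), [-5, 1), [11, 24).
A ∪ B = [-18, -8), [-5, 1), [7, 24).
Total: 10 + 6 + 17 = 33.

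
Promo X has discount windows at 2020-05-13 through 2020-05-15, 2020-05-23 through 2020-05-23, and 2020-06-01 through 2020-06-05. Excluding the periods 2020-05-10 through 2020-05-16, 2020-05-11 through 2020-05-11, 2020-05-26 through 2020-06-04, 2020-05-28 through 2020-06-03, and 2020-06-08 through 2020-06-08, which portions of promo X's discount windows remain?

2020-05-23 through 2020-05-23, 2020-06-05 through 2020-06-05

B, merged: 2020-05-10 through 2020-05-16, 2020-05-26 through 2020-06-04, 2020-06-08 through 2020-06-08.
2020-05-13 through 2020-05-15: fully covered by B → removed.
2020-05-23 through 2020-05-23: no B overlap → unchanged.
2020-06-01 through 2020-06-05 minus B → 2020-06-05 through 2020-06-05.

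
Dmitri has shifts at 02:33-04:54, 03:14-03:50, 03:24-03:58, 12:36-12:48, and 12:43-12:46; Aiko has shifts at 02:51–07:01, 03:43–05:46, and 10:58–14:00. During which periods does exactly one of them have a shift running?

Merge the first list: 02:33–04:54, 12:36–12:48.
Merge the second list: 02:51–07:01, 10:58–14:00.
A but not B: 02:33–02:51.
B but not A: 04:54–07:01, 10:58–12:36, 12:48–14:00.
Combining gives A △ B.

02:33–02:51, 04:54–07:01, 10:58–12:36, 12:48–14:00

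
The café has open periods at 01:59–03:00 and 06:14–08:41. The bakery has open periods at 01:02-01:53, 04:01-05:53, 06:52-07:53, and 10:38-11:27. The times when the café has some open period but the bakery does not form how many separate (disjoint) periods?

A \ B = 01:59–03:00, 06:14–06:52, 07:53–08:41.
That is 3 disjoint pieces.

3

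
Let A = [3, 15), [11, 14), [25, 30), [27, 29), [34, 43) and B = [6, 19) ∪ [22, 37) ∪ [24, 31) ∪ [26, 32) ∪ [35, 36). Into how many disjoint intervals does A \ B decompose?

2

A, merged: [3, 15), [25, 30), [34, 43).
B, merged: [6, 19), [22, 37).
A \ B = [3, 6), [37, 43).
That is 2 disjoint pieces.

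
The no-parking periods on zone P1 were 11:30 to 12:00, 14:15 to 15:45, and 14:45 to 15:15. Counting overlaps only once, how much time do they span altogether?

2 h

Merged: 11:30–12:00, 14:15–15:45.
Lengths: 30 min + 1 h 30 min = 2 h.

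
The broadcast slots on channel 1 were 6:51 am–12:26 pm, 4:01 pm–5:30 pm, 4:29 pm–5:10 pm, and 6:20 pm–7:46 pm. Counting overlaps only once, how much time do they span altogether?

Merged: 6:51 am-12:26 pm, 4:01 pm-5:30 pm, 6:20 pm-7:46 pm.
Lengths: 5 h 35 min + 1 h 29 min + 1 h 26 min = 8 h 30 min.

8 h 30 min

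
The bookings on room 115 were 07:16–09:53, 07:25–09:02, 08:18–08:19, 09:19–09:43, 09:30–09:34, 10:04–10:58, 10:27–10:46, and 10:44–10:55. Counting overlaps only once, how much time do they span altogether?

Merged: 07:16–09:53, 10:04–10:58.
Lengths: 2 h 37 min + 54 min = 3 h 31 min.

3 h 31 min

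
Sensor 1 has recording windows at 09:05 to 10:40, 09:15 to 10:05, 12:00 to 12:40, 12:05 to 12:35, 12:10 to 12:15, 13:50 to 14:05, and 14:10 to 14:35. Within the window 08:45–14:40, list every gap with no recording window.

After merging, the occupied span is 09:05–10:40, 12:00–12:40, 13:50–14:05, 14:10–14:35.
Uncovered inside 08:45–14:40: 08:45–09:05, 10:40–12:00, 12:40–13:50, 14:05–14:10, 14:35–14:40.

08:45–09:05, 10:40–12:00, 12:40–13:50, 14:05–14:10, 14:35–14:40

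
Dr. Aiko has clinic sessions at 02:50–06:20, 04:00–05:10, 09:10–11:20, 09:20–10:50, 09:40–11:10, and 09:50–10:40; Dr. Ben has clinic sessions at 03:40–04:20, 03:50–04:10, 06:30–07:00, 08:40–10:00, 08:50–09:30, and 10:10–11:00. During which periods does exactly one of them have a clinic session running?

02:50–03:40, 04:20–06:20, 06:30–07:00, 08:40–09:10, 10:00–10:10, 11:00–11:20

A, merged: 02:50–06:20, 09:10–11:20.
B, merged: 03:40–04:20, 06:30–07:00, 08:40–10:00, 10:10–11:00.
Only in the first: 02:50–03:40, 04:20–06:20, 10:00–10:10, 11:00–11:20.
Only in the second: 06:30–07:00, 08:40–09:10.
Together these are the periods covered by exactly one.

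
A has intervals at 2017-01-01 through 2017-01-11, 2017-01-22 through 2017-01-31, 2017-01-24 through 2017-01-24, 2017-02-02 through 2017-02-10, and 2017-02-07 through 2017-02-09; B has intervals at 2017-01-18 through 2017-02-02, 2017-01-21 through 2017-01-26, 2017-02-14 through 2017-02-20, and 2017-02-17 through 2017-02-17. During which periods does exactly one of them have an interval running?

2017-01-01 through 2017-01-11, 2017-01-18 through 2017-01-21, 2017-02-01 through 2017-02-01, 2017-02-03 through 2017-02-10, 2017-02-14 through 2017-02-20

Merge the first list: 2017-01-01 through 2017-01-11, 2017-01-22 through 2017-01-31, 2017-02-02 through 2017-02-10.
Merge the second list: 2017-01-18 through 2017-02-02, 2017-02-14 through 2017-02-20.
Only in the first: 2017-01-01 through 2017-01-11, 2017-02-03 through 2017-02-10.
Only in the second: 2017-01-18 through 2017-01-21, 2017-02-01 through 2017-02-01, 2017-02-14 through 2017-02-20.
Together these are the periods covered by exactly one.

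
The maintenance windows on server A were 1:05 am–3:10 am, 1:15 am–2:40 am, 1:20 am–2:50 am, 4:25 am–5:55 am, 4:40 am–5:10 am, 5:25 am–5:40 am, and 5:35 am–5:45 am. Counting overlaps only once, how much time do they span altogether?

Merged: 1:05 am-3:10 am, 4:25 am-5:55 am.
Lengths: 2 h 5 min + 1 h 30 min = 3 h 35 min.

3 h 35 min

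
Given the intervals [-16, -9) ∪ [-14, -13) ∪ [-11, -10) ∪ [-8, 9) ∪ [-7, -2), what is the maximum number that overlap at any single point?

At -14, 2 of the intervals are simultaneously active.
No point has more.

2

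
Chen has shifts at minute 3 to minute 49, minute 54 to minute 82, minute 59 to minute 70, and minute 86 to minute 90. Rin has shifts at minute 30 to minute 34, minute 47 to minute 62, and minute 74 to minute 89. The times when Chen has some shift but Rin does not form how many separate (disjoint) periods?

4

A, merged: minute 3 to minute 49, minute 54 to minute 82, minute 86 to minute 90.
A \ B = minute 3 to minute 30, minute 34 to minute 47, minute 62 to minute 74, minute 89 to minute 90.
That is 4 disjoint pieces.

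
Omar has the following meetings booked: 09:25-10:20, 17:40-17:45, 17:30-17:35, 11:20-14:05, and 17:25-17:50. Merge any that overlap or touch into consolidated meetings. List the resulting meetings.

Sort by start: 09:25-10:20, 11:20-14:05, 17:25-17:50, 17:30-17:35, 17:40-17:45.
11:20-14:05 is disjoint → start new block.
17:25-17:50 is disjoint → start new block.
17:30-17:35 overlaps/touches 17:25-17:50 → extend to 17:25-17:50.
17:40-17:45 overlaps/touches 17:25-17:50 → extend to 17:25-17:50.

09:25-10:20, 11:20-14:05, 17:25-17:50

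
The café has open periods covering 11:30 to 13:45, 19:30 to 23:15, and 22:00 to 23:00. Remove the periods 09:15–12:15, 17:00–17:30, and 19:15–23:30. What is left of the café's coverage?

12:15-13:45

Merge the first list: 11:30-13:45, 19:30-23:15.
11:30-13:45 minus B → 12:15-13:45.
19:30-23:15: fully covered by B → removed.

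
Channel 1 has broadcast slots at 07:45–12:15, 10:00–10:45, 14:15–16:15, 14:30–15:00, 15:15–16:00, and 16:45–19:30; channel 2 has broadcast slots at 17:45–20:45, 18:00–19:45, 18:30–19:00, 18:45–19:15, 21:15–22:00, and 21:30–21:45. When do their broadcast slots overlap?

17:45-19:30

A, merged: 07:45-12:15, 14:15-16:15, 16:45-19:30.
B, merged: 17:45-20:45, 21:15-22:00.
07:45-12:15: no overlap with the second set.
14:15-16:15: no overlap with the second set.
16:45-19:30 meets the second set on 17:45-19:30.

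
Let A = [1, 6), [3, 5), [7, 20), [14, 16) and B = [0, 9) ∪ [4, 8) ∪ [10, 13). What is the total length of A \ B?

8

Merge the first list: [1, 6), [7, 20).
Merge the second list: [0, 9), [10, 13).
A \ B = [9, 10), [13, 20).
Total: 1 + 7 = 8.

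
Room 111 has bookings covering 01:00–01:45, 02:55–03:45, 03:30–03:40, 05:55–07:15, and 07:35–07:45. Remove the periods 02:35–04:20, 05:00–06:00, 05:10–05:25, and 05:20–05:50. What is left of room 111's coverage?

First set merges to 01:00–01:45, 02:55–03:45, 05:55–07:15, 07:35–07:45.
Second set merges to 02:35–04:20, 05:00–06:00.
01:00–01:45 is untouched.
02:55–03:45 lies entirely inside B → drops out.
05:55–07:15 with B removed leaves 06:00–07:15.
07:35–07:45 is untouched.

01:00–01:45, 06:00–07:15, 07:35–07:45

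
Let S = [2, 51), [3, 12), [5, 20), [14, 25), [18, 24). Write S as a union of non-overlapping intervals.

[2, 51)

[3, 12) overlaps/touches [2, 51) → extend to [2, 51).
[5, 20) overlaps/touches [2, 51) → extend to [2, 51).
[14, 25) overlaps/touches [2, 51) → extend to [2, 51).
[18, 24) overlaps/touches [2, 51) → extend to [2, 51).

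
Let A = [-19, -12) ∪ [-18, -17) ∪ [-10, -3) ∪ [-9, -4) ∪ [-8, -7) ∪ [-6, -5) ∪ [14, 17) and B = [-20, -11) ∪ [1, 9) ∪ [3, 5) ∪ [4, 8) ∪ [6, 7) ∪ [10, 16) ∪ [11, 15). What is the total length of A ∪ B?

31

Merge the first list: [-19, -12), [-10, -3), [14, 17).
Merge the second list: [-20, -11), [1, 9), [10, 16).
A ∪ B = [-20, -11), [-10, -3), [1, 9), [10, 17).
Total: 9 + 7 + 8 + 7 = 31.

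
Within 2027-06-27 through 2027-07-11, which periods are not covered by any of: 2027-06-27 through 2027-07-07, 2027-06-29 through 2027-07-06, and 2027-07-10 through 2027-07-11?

2027-07-08 through 2027-07-09

The merged coverage is 2027-06-27 through 2027-07-07, 2027-07-10 through 2027-07-11.
Uncovered inside 2027-06-27 through 2027-07-11: 2027-07-08 through 2027-07-09.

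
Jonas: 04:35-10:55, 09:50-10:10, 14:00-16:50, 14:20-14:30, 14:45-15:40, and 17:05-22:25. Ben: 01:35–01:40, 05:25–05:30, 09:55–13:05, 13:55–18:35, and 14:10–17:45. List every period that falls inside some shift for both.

05:25-05:30, 09:55-10:55, 14:00-16:50, 17:05-18:35

Merge the first list: 04:35-10:55, 14:00-16:50, 17:05-22:25.
Merge the second list: 01:35-01:40, 05:25-05:30, 09:55-13:05, 13:55-18:35.
04:35-10:55 overlaps B on 05:25-05:30, 09:55-10:55.
14:00-16:50 overlaps B on 14:00-16:50.
17:05-22:25 overlaps B on 17:05-18:35.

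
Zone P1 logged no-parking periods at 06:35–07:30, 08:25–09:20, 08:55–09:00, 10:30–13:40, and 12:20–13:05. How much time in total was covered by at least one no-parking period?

Merged: 06:35-07:30, 08:25-09:20, 10:30-13:40.
Lengths: 55 min + 55 min + 3 h 10 min = 5 h.

5 h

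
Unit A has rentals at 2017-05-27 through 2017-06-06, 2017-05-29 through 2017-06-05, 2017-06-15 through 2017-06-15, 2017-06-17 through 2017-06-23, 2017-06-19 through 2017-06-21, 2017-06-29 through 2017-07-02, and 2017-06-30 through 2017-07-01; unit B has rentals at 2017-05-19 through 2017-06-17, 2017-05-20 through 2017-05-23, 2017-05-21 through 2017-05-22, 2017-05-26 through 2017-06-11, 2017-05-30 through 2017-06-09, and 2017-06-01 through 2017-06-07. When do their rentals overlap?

A, merged: 2017-05-27 through 2017-06-06, 2017-06-15 through 2017-06-15, 2017-06-17 through 2017-06-23, 2017-06-29 through 2017-07-02.
B, merged: 2017-05-19 through 2017-06-17.
2017-05-27 through 2017-06-06 ∩ B → 2017-05-27 through 2017-06-06.
2017-06-15 through 2017-06-15 ∩ B → 2017-06-15 through 2017-06-15.
2017-06-17 through 2017-06-23 ∩ B → 2017-06-17 through 2017-06-17.
2017-06-29 through 2017-07-02 meets no B interval.

2017-05-27 through 2017-06-06, 2017-06-15 through 2017-06-15, 2017-06-17 through 2017-06-17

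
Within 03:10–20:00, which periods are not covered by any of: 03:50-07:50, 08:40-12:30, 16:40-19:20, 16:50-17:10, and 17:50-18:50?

After merging, the occupied span is 03:50-07:50, 08:40-12:30, 16:40-19:20.
Uncovered inside 03:10-20:00: 03:10-03:50, 07:50-08:40, 12:30-16:40, 19:20-20:00.

03:10-03:50, 07:50-08:40, 12:30-16:40, 19:20-20:00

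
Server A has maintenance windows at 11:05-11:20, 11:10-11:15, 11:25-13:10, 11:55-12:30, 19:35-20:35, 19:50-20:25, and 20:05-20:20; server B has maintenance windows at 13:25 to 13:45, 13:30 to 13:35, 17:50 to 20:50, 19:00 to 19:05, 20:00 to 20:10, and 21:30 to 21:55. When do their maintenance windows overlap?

19:35–20:35

First set merges to 11:05–11:20, 11:25–13:10, 19:35–20:35.
Second set merges to 13:25–13:45, 17:50–20:50, 21:30–21:55.
11:05–11:20 meets no B interval.
11:25–13:10 meets no B interval.
19:35–20:35 ∩ B → 19:35–20:35.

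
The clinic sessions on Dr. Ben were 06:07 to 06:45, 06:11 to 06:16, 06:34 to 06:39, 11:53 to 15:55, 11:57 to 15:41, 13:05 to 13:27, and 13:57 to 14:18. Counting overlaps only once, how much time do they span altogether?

4 h 40 min

Merged: 06:07–06:45, 11:53–15:55.
Lengths: 38 min + 4 h 2 min = 4 h 40 min.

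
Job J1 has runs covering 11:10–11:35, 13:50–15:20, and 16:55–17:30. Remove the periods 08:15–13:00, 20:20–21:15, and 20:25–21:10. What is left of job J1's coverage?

Second set merges to 08:15-13:00, 20:20-21:15.
11:10-11:35: fully covered by B → removed.
13:50-15:20: no B overlap → unchanged.
16:55-17:30: no B overlap → unchanged.

13:50-15:20, 16:55-17:30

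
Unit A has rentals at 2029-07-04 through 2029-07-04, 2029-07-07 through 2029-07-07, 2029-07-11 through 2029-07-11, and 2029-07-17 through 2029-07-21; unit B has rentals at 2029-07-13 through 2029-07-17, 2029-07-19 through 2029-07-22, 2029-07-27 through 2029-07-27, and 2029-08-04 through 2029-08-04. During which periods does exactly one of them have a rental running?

A \ B = 2029-07-04 through 2029-07-04, 2029-07-07 through 2029-07-07, 2029-07-11 through 2029-07-11, 2029-07-18 through 2029-07-18.
B \ A = 2029-07-13 through 2029-07-16, 2029-07-22 through 2029-07-22, 2029-07-27 through 2029-07-27, 2029-08-04 through 2029-08-04.
Union of the two gives the symmetric difference.

2029-07-04 through 2029-07-04, 2029-07-07 through 2029-07-07, 2029-07-11 through 2029-07-11, 2029-07-13 through 2029-07-16, 2029-07-18 through 2029-07-18, 2029-07-22 through 2029-07-22, 2029-07-27 through 2029-07-27, 2029-08-04 through 2029-08-04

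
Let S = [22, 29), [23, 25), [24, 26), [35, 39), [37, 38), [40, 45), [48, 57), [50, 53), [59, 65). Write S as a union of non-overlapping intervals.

[22, 29) ∪ [35, 39) ∪ [40, 45) ∪ [48, 57) ∪ [59, 65)

[23, 25) overlaps/touches [22, 29) → extend to [22, 29).
[24, 26) overlaps/touches [22, 29) → extend to [22, 29).
[35, 39) is disjoint → start new block.
[37, 38) overlaps/touches [35, 39) → extend to [35, 39).
[40, 45) is disjoint → start new block.
[48, 57) is disjoint → start new block.
[50, 53) overlaps/touches [48, 57) → extend to [48, 57).
[59, 65) is disjoint → start new block.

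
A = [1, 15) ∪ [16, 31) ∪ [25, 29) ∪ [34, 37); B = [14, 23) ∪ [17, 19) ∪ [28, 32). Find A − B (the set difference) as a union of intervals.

[1, 14) ∪ [23, 28) ∪ [34, 37)

A, merged: [1, 15), [16, 31), [34, 37).
B, merged: [14, 23), [28, 32).
[1, 15) \ B = [1, 14).
[16, 31) \ B = [23, 28).
[34, 37): nothing removed.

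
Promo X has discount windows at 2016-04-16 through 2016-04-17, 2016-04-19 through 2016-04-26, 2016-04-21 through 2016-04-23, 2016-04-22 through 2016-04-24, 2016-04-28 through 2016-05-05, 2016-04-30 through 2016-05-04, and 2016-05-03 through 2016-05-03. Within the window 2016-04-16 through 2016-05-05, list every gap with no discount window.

2016-04-18 through 2016-04-18, 2016-04-27 through 2016-04-27

The merged coverage is 2016-04-16 through 2016-04-17, 2016-04-19 through 2016-04-26, 2016-04-28 through 2016-05-05.
Gaps within 2016-04-16 through 2016-05-05: 2016-04-18 through 2016-04-18, 2016-04-27 through 2016-04-27.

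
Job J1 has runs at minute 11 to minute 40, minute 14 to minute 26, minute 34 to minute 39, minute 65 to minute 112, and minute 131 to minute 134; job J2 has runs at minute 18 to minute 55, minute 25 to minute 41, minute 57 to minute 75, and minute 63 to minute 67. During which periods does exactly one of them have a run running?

First set merges to minute 11 to minute 40, minute 65 to minute 112, minute 131 to minute 134.
Second set merges to minute 18 to minute 55, minute 57 to minute 75.
Only in the first: minute 11 to minute 18, minute 75 to minute 112, minute 131 to minute 134.
Only in the second: minute 40 to minute 55, minute 57 to minute 65.
Together these are the periods covered by exactly one.

minute 11 to minute 18, minute 40 to minute 55, minute 57 to minute 65, minute 75 to minute 112, minute 131 to minute 134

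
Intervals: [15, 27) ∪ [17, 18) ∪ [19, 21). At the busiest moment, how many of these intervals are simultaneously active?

Walk the sorted start/end points keeping a running depth.
The depth first hits 2 at 17.

2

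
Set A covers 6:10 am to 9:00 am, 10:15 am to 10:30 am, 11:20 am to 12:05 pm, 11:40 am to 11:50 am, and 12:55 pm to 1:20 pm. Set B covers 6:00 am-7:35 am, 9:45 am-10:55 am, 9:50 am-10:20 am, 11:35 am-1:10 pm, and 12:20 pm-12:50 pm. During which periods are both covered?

6:10 am-7:35 am, 10:15 am-10:30 am, 11:35 am-12:05 pm, 12:55 pm-1:10 pm

Merge the first list: 6:10 am-9:00 am, 10:15 am-10:30 am, 11:20 am-12:05 pm, 12:55 pm-1:20 pm.
Merge the second list: 6:00 am-7:35 am, 9:45 am-10:55 am, 11:35 am-1:10 pm.
6:10 am-9:00 am overlaps B on 6:10 am-7:35 am.
10:15 am-10:30 am overlaps B on 10:15 am-10:30 am.
11:20 am-12:05 pm overlaps B on 11:35 am-12:05 pm.
12:55 pm-1:20 pm overlaps B on 12:55 pm-1:10 pm.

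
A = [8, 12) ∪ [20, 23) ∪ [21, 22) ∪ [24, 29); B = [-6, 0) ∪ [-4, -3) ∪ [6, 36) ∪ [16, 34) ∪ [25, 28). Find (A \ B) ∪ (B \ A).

Merge the first list: [8, 12), [20, 23), [24, 29).
Merge the second list: [-6, 0), [6, 36).
Only in the first: none.
Only in the second: [-6, 0), [6, 8), [12, 20), [23, 24), [29, 36).
Together these are the periods covered by exactly one.

[-6, 0) ∪ [6, 8) ∪ [12, 20) ∪ [23, 24) ∪ [29, 36)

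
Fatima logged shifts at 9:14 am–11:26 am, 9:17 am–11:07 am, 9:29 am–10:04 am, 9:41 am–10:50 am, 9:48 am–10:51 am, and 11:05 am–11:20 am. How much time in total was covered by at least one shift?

2 h 12 min

Merged: 9:14 am–11:26 am.
Length: 2 h 12 min.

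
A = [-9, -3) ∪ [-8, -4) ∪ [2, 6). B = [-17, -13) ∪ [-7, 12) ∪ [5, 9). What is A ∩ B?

First set merges to [-9, -3), [2, 6).
Second set merges to [-17, -13), [-7, 12).
[-9, -3) overlaps B on [-7, -3).
[2, 6) overlaps B on [2, 6).

[-7, -3) ∪ [2, 6)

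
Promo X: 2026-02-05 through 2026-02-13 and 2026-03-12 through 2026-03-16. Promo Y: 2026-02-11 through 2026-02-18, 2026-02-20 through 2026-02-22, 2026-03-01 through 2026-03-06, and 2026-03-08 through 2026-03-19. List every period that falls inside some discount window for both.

2026-02-05 through 2026-02-13 meets the second set on 2026-02-11 through 2026-02-13.
2026-03-12 through 2026-03-16 meets the second set on 2026-03-12 through 2026-03-16.

2026-02-11 through 2026-02-13, 2026-03-12 through 2026-03-16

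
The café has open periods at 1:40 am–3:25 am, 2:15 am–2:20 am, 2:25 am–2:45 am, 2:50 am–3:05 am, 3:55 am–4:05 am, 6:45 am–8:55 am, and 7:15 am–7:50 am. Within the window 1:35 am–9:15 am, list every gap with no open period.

Covered (merged): 1:40 am–3:25 am, 3:55 am–4:05 am, 6:45 am–8:55 am.
Gaps within 1:35 am–9:15 am: 1:35 am–1:40 am, 3:25 am–3:55 am, 4:05 am–6:45 am, 8:55 am–9:15 am.

1:35 am–1:40 am, 3:25 am–3:55 am, 4:05 am–6:45 am, 8:55 am–9:15 am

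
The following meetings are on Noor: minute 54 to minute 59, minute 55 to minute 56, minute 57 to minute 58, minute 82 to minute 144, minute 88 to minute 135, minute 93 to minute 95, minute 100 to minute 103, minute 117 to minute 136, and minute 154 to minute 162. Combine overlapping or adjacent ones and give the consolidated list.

minute 55 to minute 56 overlaps/touches minute 54 to minute 59 → extend to minute 54 to minute 59.
minute 57 to minute 58 overlaps/touches minute 54 to minute 59 → extend to minute 54 to minute 59.
minute 82 to minute 144 is disjoint → start new block.
minute 88 to minute 135 overlaps/touches minute 82 to minute 144 → extend to minute 82 to minute 144.
minute 93 to minute 95 overlaps/touches minute 82 to minute 144 → extend to minute 82 to minute 144.
minute 100 to minute 103 overlaps/touches minute 82 to minute 144 → extend to minute 82 to minute 144.
minute 117 to minute 136 overlaps/touches minute 82 to minute 144 → extend to minute 82 to minute 144.
minute 154 to minute 162 is disjoint → start new block.

minute 54 to minute 59, minute 82 to minute 144, minute 154 to minute 162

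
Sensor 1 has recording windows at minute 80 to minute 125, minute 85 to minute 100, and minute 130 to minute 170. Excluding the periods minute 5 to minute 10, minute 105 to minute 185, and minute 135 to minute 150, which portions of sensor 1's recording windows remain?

Merge the first list: minute 80 to minute 125, minute 130 to minute 170.
Merge the second list: minute 5 to minute 10, minute 105 to minute 185.
minute 80 to minute 125 \ B = minute 80 to minute 105.
minute 130 to minute 170: entirely removed.

minute 80 to minute 105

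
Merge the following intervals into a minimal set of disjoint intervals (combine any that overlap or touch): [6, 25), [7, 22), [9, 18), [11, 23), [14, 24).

[7, 22) overlaps/touches [6, 25) → extend to [6, 25).
[9, 18) overlaps/touches [6, 25) → extend to [6, 25).
[11, 23) overlaps/touches [6, 25) → extend to [6, 25).
[14, 24) overlaps/touches [6, 25) → extend to [6, 25).

[6, 25)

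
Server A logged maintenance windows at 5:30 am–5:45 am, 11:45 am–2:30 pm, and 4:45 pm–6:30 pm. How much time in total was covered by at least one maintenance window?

4 h 45 min

Merged: 5:30 am–5:45 am, 11:45 am–2:30 pm, 4:45 pm–6:30 pm.
Lengths: 15 min + 2 h 45 min + 1 h 45 min = 4 h 45 min.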